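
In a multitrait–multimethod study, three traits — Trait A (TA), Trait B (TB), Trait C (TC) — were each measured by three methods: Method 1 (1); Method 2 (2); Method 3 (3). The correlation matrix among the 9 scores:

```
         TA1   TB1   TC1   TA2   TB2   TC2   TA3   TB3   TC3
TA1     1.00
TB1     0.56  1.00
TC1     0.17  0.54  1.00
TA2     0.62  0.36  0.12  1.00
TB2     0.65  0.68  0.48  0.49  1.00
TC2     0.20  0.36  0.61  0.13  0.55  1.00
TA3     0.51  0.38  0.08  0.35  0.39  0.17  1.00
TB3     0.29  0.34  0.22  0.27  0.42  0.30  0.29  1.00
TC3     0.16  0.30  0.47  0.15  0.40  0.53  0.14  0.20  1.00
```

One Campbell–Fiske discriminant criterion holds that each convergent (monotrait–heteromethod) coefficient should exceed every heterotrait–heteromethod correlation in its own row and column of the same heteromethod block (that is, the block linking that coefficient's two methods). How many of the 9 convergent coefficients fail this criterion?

3

Convergent coefficients and their comparison sets:
TA (methods 1·2): 0.62 vs {0.65, 0.36, 0.20, 0.12} → fail.
TA (methods 1·3): 0.51 vs {0.29, 0.38, 0.16, 0.08} → pass.
TA (methods 2·3): 0.35 vs {0.27, 0.39, 0.15, 0.17} → fail.
TB (methods 1·2): 0.68 vs {0.36, 0.65, 0.36, 0.48} → pass.
TB (methods 1·3): 0.34 vs {0.38, 0.29, 0.30, 0.22} → fail.
TB (methods 2·3): 0.42 vs {0.39, 0.27, 0.40, 0.30} → pass.
TC (methods 1·2): 0.61 vs {0.12, 0.20, 0.48, 0.36} → pass.
TC (methods 1·3): 0.47 vs {0.08, 0.16, 0.22, 0.30} → pass.
TC (methods 2·3): 0.53 vs {0.17, 0.15, 0.30, 0.40} → pass.
3 of 9 fail.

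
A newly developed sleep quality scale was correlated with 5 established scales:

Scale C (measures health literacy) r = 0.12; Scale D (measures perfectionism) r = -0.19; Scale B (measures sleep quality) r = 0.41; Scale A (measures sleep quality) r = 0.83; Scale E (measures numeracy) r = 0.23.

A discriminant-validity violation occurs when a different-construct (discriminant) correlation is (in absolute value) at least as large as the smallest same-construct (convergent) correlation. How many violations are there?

0

Convergent (same construct = sleep quality): Scale B, Scale A.
Smallest convergent = 0.41. Discriminant |r|: 0.12, 0.19, 0.23; count ≥ 0.41 → 0.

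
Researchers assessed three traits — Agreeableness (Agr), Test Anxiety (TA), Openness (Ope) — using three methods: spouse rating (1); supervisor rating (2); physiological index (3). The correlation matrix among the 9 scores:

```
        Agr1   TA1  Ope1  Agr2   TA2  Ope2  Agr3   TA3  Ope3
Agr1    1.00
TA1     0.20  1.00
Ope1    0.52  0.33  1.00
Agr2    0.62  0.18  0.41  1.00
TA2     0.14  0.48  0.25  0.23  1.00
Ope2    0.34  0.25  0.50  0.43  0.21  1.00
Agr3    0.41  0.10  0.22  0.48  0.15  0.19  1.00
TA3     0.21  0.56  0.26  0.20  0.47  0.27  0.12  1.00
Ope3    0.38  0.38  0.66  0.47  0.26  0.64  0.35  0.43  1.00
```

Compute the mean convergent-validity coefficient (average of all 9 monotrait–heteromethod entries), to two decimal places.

0.54

Convergent values: 0.62, 0.41, 0.48, 0.48, 0.56, 0.47, 0.50, 0.66, 0.64; mean = 4.82/9 = 0.54.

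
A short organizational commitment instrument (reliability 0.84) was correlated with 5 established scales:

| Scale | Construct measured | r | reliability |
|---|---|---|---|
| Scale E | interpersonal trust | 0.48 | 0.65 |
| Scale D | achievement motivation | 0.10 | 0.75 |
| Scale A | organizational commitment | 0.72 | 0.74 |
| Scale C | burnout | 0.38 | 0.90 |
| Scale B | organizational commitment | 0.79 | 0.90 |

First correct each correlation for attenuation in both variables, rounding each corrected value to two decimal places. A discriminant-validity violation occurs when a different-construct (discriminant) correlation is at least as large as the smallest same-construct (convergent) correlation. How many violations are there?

0

Disattenuated r (r / √(r_scale · r_new)):
  Scale E (disc): 0.48 / √(0.65·0.84) = 0.65
  Scale D (disc): 0.10 / √(0.75·0.84) = 0.13
  Scale A (conv): 0.72 / √(0.74·0.84) = 0.91
  Scale C (disc): 0.38 / √(0.90·0.84) = 0.44
  Scale B (conv): 0.79 / √(0.90·0.84) = 0.91
Smallest convergent = 0.91. Discriminant values: 0.65, 0.13, 0.44; count ≥ 0.91 → 0.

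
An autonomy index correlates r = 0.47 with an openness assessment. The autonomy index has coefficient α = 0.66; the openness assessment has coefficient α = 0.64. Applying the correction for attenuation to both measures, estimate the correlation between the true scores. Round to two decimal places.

0.72

r_true = r_obs / √(r_xx · r_yy) = 0.47 / √(0.66 × 0.64) = 0.47 / √0.4224 = 0.47 / 0.6499 ≈ 0.72.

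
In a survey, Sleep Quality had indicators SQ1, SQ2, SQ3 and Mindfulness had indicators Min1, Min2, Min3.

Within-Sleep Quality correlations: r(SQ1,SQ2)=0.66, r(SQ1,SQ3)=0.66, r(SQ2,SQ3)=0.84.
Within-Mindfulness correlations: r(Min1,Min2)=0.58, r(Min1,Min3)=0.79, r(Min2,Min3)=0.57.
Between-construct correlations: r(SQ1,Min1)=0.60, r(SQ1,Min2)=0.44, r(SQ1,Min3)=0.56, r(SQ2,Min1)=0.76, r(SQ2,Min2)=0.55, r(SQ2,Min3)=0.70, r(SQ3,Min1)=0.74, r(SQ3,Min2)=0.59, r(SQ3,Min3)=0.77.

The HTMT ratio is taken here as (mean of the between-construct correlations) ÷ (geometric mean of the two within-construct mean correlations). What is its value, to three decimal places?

0.930

Mean heterotrait r = 5.71/9 = 0.6344.
Mean within-SQ = 2.16/3 = 0.7200; mean within-Min = 1.94/3 = 0.6467.
Geometric mean = √(0.7200 × 0.6467) = 0.6824.
HTMT = 0.6344 / 0.6824 = 0.930.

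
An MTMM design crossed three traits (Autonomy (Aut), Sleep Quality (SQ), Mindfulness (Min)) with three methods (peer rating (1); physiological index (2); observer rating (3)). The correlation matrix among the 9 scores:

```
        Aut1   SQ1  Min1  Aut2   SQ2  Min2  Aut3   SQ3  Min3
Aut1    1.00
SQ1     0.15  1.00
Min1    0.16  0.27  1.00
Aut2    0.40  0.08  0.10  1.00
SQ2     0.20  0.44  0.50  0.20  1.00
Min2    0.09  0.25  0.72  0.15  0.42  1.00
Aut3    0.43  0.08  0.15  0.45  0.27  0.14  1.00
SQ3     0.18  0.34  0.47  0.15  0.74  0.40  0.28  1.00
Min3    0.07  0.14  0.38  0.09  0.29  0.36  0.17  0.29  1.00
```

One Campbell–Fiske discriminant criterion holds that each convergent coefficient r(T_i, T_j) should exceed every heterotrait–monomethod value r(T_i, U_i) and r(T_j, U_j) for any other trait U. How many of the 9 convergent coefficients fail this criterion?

Checking each validity diagonal entry against its comparison values:
Aut (methods 1·2): 0.40 vs {0.15, 0.20, 0.16, 0.15} → pass.
Aut (methods 1·3): 0.43 vs {0.15, 0.28, 0.16, 0.17} → pass.
Aut (methods 2·3): 0.45 vs {0.20, 0.28, 0.15, 0.17} → pass.
SQ (methods 1·2): 0.44 vs {0.15, 0.20, 0.27, 0.42} → pass.
SQ (methods 1·3): 0.34 vs {0.15, 0.28, 0.27, 0.29} → pass.
SQ (methods 2·3): 0.74 vs {0.20, 0.28, 0.42, 0.29} → pass.
Min (methods 1·2): 0.72 vs {0.16, 0.15, 0.27, 0.42} → pass.
Min (methods 1·3): 0.38 vs {0.16, 0.17, 0.27, 0.29} → pass.
Min (methods 2·3): 0.36 vs {0.15, 0.17, 0.42, 0.29} → fail.
1 of 9 fail.

1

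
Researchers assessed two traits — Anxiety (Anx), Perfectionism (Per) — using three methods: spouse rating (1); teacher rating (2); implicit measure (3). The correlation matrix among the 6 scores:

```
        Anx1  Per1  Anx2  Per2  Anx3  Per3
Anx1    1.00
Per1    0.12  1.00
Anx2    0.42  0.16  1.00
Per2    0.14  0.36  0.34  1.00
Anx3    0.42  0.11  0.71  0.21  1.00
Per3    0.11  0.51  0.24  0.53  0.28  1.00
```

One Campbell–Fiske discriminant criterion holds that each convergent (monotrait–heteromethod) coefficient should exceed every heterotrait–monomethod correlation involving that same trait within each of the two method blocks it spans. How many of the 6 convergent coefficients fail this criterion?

0

Convergent coefficients and their comparison sets:
Anx (methods 1·2): 0.42 vs {0.12, 0.34} → pass.
Anx (methods 1·3): 0.42 vs {0.12, 0.28} → pass.
Anx (methods 2·3): 0.71 vs {0.34, 0.28} → pass.
Per (methods 1·2): 0.36 vs {0.12, 0.34} → pass.
Per (methods 1·3): 0.51 vs {0.12, 0.28} → pass.
Per (methods 2·3): 0.53 vs {0.34, 0.28} → pass.
0 of 6 fail.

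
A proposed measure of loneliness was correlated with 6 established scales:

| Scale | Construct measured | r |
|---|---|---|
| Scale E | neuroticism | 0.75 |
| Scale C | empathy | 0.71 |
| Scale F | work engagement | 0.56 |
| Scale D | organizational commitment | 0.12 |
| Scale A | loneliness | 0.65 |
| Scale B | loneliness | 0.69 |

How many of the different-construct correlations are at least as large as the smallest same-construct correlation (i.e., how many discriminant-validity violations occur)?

2

Convergent (same construct = loneliness): Scale A, Scale B.
Smallest convergent = 0.65. Discriminant values: 0.75, 0.71, 0.56, 0.12; count ≥ 0.65 → 2.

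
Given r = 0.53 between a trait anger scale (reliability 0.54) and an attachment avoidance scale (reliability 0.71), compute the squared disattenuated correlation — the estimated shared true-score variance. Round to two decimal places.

Disattenuated r = 0.53 / √(0.54 × 0.71) = 0.53 / 0.6192 = 0.8559.
Shared true-score variance = 0.8559² = 0.7326 ≈ 0.73.

0.73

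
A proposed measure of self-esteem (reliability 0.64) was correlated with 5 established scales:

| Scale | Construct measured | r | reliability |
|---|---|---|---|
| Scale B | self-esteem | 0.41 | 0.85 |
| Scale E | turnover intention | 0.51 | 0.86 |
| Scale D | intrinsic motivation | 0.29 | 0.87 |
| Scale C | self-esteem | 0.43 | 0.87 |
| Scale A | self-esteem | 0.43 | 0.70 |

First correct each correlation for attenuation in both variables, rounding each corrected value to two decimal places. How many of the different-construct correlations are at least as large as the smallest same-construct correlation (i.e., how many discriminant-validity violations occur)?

Disattenuated r (r / √(r_scale · r_new)):
  Scale B (conv): 0.41 / √(0.85·0.64) = 0.56
  Scale E (disc): 0.51 / √(0.86·0.64) = 0.69
  Scale D (disc): 0.29 / √(0.87·0.64) = 0.39
  Scale C (conv): 0.43 / √(0.87·0.64) = 0.58
  Scale A (conv): 0.43 / √(0.70·0.64) = 0.64
Smallest convergent = 0.56. Discriminant values: 0.69, 0.39; count ≥ 0.56 → 1.

1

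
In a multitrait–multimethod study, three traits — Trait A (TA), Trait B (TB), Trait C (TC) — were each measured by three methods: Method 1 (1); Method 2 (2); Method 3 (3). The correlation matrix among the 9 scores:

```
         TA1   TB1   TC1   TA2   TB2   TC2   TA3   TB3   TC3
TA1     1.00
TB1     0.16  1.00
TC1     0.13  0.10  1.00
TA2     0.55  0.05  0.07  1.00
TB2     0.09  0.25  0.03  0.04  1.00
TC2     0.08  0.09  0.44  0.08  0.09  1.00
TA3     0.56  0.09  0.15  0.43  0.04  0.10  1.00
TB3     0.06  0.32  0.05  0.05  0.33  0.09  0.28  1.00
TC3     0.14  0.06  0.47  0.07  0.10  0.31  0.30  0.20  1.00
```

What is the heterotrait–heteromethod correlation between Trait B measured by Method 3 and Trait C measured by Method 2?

0.09

Different traits and methods: r(TB3, TC2) = 0.09.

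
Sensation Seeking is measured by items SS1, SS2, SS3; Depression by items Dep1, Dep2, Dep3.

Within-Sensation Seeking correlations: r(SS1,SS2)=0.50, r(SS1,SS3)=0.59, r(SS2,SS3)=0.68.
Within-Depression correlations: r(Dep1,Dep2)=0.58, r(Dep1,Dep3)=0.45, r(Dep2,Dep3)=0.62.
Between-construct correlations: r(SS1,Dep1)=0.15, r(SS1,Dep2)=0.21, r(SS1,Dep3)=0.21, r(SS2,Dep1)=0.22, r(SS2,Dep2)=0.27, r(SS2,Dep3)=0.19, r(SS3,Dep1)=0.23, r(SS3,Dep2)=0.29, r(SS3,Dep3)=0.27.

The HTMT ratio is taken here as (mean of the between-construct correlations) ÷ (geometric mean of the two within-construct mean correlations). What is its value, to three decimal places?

Mean between = 2.04/9 = 0.2267.
Mean within-SS = 1.77/3 = 0.5900; mean within-Dep = 1.65/3 = 0.5500.
Geometric mean = √(0.5900 × 0.5500) = 0.5696.
HTMT = 0.2267 / 0.5696 = 0.398.

0.398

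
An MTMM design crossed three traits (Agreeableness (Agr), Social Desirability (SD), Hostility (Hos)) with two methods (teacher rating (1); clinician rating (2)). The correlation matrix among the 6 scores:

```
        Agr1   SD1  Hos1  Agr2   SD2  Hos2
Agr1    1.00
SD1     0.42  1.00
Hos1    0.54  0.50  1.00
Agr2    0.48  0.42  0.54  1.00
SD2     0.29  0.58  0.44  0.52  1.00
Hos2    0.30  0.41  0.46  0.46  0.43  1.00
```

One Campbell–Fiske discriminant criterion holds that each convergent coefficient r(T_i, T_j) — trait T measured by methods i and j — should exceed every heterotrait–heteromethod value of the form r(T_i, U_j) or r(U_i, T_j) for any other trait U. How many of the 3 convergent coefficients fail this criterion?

2

Each convergent coefficient versus the relevant comparison correlations:
Agr (methods 1·2): 0.48 vs {0.29, 0.42, 0.30, 0.54} → fail.
SD (methods 1·2): 0.58 vs {0.42, 0.29, 0.41, 0.44} → pass.
Hos (methods 1·2): 0.46 vs {0.54, 0.30, 0.44, 0.41} → fail.
2 of 3 fail.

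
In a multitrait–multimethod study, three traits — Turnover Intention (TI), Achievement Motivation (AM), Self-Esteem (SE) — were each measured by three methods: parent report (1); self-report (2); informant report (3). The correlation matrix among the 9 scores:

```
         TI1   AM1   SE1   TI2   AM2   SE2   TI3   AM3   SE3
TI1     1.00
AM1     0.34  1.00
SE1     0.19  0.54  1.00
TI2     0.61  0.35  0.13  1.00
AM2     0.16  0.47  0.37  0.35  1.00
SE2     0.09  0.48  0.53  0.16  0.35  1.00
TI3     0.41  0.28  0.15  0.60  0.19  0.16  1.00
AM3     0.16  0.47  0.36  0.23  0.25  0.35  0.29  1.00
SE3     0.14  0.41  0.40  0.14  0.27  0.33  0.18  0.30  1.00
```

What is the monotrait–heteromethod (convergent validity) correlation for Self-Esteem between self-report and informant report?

Same trait (SE), different methods: r(SE2, SE3) = 0.33.

0.33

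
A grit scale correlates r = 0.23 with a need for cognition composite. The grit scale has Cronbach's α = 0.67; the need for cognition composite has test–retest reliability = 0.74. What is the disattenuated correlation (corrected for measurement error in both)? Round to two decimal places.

r_true = r_obs / √(r_xx · r_yy) = 0.23 / √(0.67 × 0.74) = 0.23 / √0.4958 = 0.23 / 0.7041 ≈ 0.33.

0.33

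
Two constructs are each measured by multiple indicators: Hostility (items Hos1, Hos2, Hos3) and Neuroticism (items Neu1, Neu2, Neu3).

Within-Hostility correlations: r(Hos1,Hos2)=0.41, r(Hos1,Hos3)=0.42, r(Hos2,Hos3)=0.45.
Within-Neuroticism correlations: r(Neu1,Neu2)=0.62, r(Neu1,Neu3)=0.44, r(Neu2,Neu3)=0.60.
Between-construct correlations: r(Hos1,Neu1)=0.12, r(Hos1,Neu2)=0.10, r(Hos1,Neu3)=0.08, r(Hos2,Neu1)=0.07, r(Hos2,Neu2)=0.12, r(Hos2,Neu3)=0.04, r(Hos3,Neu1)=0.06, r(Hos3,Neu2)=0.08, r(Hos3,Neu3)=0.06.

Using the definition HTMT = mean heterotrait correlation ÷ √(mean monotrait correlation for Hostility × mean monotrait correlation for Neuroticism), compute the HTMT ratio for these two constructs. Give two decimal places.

0.17

Between-construct mean = 0.73/9 = 0.0811.
Mean within-Hos = 1.28/3 = 0.4267; mean within-Neu = 1.66/3 = 0.5533.
Geometric mean = √(0.4267 × 0.5533) = 0.4859.
HTMT = 0.0811 / 0.4859 = 0.17.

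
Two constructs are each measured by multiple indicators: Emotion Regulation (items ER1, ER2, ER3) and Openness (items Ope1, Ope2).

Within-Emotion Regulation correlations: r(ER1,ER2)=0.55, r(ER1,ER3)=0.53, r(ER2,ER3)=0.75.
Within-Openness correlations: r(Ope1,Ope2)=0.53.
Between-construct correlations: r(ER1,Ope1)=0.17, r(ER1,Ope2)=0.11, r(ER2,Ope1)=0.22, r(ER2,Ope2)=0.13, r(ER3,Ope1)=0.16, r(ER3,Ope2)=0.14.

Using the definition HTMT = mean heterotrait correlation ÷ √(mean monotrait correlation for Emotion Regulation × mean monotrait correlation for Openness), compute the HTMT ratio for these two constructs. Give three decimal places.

0.273

Between-construct mean = 0.93/6 = 0.1550.
Mean within-ER = 1.83/3 = 0.6100; mean within-Ope = 0.53/1 = 0.5300.
Geometric mean = √(0.6100 × 0.5300) = 0.5686.
HTMT = 0.1550 / 0.5686 = 0.273.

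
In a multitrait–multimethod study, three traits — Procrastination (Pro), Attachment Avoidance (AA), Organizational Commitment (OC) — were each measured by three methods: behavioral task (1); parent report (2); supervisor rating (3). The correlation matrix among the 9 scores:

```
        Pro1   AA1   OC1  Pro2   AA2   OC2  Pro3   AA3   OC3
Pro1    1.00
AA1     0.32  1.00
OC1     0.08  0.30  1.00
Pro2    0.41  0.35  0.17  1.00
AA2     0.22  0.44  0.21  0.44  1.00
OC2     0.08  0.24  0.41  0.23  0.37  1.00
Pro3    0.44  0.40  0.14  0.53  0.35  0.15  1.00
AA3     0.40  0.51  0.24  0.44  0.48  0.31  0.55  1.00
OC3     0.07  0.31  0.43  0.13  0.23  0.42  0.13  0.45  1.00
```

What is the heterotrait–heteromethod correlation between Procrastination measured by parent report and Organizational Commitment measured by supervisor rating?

Different traits and methods: r(Pro2, OC3) = 0.13.

0.13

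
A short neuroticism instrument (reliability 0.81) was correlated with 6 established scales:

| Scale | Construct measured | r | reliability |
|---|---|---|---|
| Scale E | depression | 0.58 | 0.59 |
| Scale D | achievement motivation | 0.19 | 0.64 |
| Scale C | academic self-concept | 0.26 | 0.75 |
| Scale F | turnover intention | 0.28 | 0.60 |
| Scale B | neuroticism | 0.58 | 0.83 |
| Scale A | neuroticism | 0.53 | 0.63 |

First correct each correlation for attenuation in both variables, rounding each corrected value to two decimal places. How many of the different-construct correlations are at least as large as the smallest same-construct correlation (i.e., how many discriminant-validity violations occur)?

Disattenuated r (r / √(r_scale · r_new)):
  Scale E (disc): 0.58 / √(0.59·0.81) = 0.84
  Scale D (disc): 0.19 / √(0.64·0.81) = 0.26
  Scale C (disc): 0.26 / √(0.75·0.81) = 0.33
  Scale F (disc): 0.28 / √(0.60·0.81) = 0.40
  Scale B (conv): 0.58 / √(0.83·0.81) = 0.71
  Scale A (conv): 0.53 / √(0.63·0.81) = 0.74
Smallest convergent = 0.71. Discriminant values: 0.84, 0.26, 0.33, 0.40; count ≥ 0.71 → 1.

1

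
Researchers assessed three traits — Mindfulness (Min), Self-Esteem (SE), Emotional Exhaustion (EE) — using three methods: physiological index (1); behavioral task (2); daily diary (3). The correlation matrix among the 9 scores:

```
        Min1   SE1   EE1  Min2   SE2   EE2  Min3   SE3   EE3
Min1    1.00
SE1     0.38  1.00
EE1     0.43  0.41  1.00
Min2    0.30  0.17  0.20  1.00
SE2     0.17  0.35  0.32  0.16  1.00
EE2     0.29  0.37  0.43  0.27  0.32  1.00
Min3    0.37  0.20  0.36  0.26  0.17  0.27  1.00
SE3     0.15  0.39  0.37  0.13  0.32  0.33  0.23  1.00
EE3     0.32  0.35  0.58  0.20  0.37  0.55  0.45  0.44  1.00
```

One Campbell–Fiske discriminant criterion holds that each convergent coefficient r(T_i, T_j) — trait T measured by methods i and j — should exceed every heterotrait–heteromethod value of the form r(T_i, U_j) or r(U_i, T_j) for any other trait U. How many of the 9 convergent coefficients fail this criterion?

3

Checking each validity diagonal entry against its comparison values:
Min (methods 1·2): 0.30 vs {0.17, 0.17, 0.29, 0.20} → pass.
Min (methods 1·3): 0.37 vs {0.15, 0.20, 0.32, 0.36} → pass.
Min (methods 2·3): 0.26 vs {0.13, 0.17, 0.20, 0.27} → fail.
SE (methods 1·2): 0.35 vs {0.17, 0.17, 0.37, 0.32} → fail.
SE (methods 1·3): 0.39 vs {0.20, 0.15, 0.35, 0.37} → pass.
SE (methods 2·3): 0.32 vs {0.17, 0.13, 0.37, 0.33} → fail.
EE (methods 1·2): 0.43 vs {0.20, 0.29, 0.32, 0.37} → pass.
EE (methods 1·3): 0.58 vs {0.36, 0.32, 0.37, 0.35} → pass.
EE (methods 2·3): 0.55 vs {0.27, 0.20, 0.33, 0.37} → pass.
3 of 9 fail.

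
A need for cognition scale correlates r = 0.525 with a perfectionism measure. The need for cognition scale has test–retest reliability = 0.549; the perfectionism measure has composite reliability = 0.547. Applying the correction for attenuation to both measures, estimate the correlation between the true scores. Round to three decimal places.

r_true = r_obs / √(r_xx · r_yy) = 0.525 / √(0.549 × 0.547) = 0.525 / √0.300303 = 0.525 / 0.5480 ≈ 0.958.

0.958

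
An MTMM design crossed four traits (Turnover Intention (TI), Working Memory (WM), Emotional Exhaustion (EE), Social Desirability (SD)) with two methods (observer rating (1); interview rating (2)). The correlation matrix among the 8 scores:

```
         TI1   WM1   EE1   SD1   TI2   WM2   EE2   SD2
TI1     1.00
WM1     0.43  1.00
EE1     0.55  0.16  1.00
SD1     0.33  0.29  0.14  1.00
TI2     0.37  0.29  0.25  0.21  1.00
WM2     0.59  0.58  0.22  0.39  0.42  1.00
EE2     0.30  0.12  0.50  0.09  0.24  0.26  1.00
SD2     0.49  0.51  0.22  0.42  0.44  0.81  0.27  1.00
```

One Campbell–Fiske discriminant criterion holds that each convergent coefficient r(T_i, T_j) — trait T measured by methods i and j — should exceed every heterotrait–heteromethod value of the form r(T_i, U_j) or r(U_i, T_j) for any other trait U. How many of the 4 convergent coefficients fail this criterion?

3

Convergent coefficients and their comparison sets:
TI (methods 1·2): 0.37 vs {0.59, 0.29, 0.30, 0.25, 0.49, 0.21} → fail.
WM (methods 1·2): 0.58 vs {0.29, 0.59, 0.12, 0.22, 0.51, 0.39} → fail.
EE (methods 1·2): 0.50 vs {0.25, 0.30, 0.22, 0.12, 0.22, 0.09} → pass.
SD (methods 1·2): 0.42 vs {0.21, 0.49, 0.39, 0.51, 0.09, 0.22} → fail.
3 of 4 fail.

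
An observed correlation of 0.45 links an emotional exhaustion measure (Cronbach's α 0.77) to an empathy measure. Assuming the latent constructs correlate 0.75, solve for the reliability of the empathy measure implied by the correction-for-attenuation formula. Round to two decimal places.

0.47

r_true = r_obs / √(r_xx · r_yy) ⇒ 0.75 = 0.45 / √(0.77 · r_yy).
√(0.77 · r_yy) = 0.45 / 0.75 = 0.6000; 0.77 · r_yy = 0.3600; r_yy = 0.3600 / 0.77 ≈ 0.47.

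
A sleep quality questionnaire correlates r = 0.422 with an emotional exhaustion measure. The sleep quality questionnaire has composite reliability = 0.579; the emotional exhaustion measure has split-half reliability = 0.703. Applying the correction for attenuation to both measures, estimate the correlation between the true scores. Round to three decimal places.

r_true = r_obs / √(r_xx · r_yy) = 0.422 / √(0.579 × 0.703) = 0.422 / √0.407037 = 0.422 / 0.6380 ≈ 0.661.

0.661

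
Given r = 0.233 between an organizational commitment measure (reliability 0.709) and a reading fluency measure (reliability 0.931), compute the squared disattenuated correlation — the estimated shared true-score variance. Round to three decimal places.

0.082

Disattenuated r = 0.233 / √(0.709 × 0.931) = 0.233 / 0.8125 = 0.2868.
Shared true-score variance = 0.2868² = 0.0823 ≈ 0.082.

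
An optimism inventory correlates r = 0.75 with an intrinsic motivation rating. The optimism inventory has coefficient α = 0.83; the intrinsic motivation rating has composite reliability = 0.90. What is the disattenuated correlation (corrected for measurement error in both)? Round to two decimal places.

0.87

r_true = r_obs / √(r_xx · r_yy) = 0.75 / √(0.83 × 0.90) = 0.75 / √0.7470 = 0.75 / 0.8643 ≈ 0.87.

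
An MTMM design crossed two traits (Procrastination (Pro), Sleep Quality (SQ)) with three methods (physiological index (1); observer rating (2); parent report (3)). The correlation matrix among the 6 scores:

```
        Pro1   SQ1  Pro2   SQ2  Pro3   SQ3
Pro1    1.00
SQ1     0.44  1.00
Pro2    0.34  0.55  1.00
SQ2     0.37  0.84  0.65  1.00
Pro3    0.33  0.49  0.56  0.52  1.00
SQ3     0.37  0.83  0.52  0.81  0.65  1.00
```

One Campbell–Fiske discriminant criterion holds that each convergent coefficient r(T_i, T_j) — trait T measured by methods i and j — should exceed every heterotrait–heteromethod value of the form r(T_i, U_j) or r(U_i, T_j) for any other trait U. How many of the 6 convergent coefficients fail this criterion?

Checking each validity diagonal entry against its comparison values:
Pro (methods 1·2): 0.34 vs {0.37, 0.55} → fail.
Pro (methods 1·3): 0.33 vs {0.37, 0.49} → fail.
Pro (methods 2·3): 0.56 vs {0.52, 0.52} → pass.
SQ (methods 1·2): 0.84 vs {0.55, 0.37} → pass.
SQ (methods 1·3): 0.83 vs {0.49, 0.37} → pass.
SQ (methods 2·3): 0.81 vs {0.52, 0.52} → pass.
2 of 6 fail.

2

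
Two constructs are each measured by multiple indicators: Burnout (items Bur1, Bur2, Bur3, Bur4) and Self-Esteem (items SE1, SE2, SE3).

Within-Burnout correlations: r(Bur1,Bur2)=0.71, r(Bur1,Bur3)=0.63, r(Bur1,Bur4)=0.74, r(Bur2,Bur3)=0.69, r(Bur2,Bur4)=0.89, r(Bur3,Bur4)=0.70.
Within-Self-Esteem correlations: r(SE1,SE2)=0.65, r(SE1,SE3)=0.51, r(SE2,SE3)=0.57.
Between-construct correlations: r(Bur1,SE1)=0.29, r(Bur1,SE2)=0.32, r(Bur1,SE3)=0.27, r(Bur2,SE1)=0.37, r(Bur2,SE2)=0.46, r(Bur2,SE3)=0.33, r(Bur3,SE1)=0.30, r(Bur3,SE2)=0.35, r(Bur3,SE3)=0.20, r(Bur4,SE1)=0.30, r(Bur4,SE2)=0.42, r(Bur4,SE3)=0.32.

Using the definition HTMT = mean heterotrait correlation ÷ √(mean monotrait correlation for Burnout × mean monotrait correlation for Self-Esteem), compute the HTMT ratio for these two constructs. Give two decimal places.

Between-construct mean = 3.93/12 = 0.3275.
Mean within-Bur = 4.36/6 = 0.7267; mean within-SE = 1.73/3 = 0.5767.
Geometric mean = √(0.7267 × 0.5767) = 0.6474.
HTMT = 0.3275 / 0.6474 = 0.51.

0.51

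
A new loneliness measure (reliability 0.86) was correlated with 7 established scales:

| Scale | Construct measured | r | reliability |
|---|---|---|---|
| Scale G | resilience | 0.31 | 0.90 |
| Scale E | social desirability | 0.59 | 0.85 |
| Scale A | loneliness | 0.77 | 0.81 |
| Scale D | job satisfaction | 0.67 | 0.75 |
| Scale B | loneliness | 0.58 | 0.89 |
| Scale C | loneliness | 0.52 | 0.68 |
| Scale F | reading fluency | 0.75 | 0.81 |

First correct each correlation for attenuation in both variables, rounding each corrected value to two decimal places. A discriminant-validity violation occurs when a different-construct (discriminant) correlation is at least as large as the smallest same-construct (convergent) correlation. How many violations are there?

Disattenuated r (r / √(r_scale · r_new)):
  Scale G (disc): 0.31 / √(0.90·0.86) = 0.35
  Scale E (disc): 0.59 / √(0.85·0.86) = 0.69
  Scale A (conv): 0.77 / √(0.81·0.86) = 0.92
  Scale D (disc): 0.67 / √(0.75·0.86) = 0.83
  Scale B (conv): 0.58 / √(0.89·0.86) = 0.66
  Scale C (conv): 0.52 / √(0.68·0.86) = 0.68
  Scale F (disc): 0.75 / √(0.81·0.86) = 0.90
Smallest convergent = 0.66. Discriminant values: 0.35, 0.69, 0.83, 0.90; count ≥ 0.66 → 3.

3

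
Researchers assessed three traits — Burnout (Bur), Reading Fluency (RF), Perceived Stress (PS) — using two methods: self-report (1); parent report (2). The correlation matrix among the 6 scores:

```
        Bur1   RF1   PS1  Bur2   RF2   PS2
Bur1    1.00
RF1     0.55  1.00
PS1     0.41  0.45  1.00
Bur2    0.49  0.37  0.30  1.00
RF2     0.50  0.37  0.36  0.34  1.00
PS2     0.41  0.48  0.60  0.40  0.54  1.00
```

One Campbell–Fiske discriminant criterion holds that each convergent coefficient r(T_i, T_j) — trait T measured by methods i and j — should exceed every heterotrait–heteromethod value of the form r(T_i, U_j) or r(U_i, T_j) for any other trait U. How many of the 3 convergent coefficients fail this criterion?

2

Checking each validity diagonal entry against its comparison values:
Bur (methods 1·2): 0.49 vs {0.50, 0.37, 0.41, 0.30} → fail.
RF (methods 1·2): 0.37 vs {0.37, 0.50, 0.48, 0.36} → fail.
PS (methods 1·2): 0.60 vs {0.30, 0.41, 0.36, 0.48} → pass.
2 of 3 fail.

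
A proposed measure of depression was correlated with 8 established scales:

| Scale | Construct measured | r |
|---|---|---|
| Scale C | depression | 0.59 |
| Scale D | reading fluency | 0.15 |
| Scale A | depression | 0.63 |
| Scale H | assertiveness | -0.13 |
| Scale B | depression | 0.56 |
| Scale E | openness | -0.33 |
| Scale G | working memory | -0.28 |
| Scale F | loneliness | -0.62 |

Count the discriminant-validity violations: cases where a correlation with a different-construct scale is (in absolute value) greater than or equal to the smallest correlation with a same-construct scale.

Convergent (same construct = depression): Scale C, Scale A, Scale B.
Smallest convergent = 0.56. Discriminant |r|: 0.15, 0.13, 0.33, 0.28, 0.62; count ≥ 0.56 → 1.

1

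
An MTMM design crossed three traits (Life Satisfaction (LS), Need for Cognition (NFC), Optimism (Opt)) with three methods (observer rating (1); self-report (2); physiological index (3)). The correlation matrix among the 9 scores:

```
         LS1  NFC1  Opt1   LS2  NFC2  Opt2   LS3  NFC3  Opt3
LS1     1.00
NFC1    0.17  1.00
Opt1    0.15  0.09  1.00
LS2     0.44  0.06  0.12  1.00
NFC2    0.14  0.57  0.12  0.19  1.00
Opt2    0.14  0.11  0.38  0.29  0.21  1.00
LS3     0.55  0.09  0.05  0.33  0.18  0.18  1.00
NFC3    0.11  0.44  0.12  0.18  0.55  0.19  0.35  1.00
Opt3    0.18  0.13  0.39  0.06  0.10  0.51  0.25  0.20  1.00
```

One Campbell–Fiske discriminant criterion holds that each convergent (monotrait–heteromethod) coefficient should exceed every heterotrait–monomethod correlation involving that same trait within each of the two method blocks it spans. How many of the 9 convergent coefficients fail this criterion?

1

Convergent coefficients and their comparison sets:
LS (methods 1·2): 0.44 vs {0.17, 0.19, 0.15, 0.29} → pass.
LS (methods 1·3): 0.55 vs {0.17, 0.35, 0.15, 0.25} → pass.
LS (methods 2·3): 0.33 vs {0.19, 0.35, 0.29, 0.25} → fail.
NFC (methods 1·2): 0.57 vs {0.17, 0.19, 0.09, 0.21} → pass.
NFC (methods 1·3): 0.44 vs {0.17, 0.35, 0.09, 0.20} → pass.
NFC (methods 2·3): 0.55 vs {0.19, 0.35, 0.21, 0.20} → pass.
Opt (methods 1·2): 0.38 vs {0.15, 0.29, 0.09, 0.21} → pass.
Opt (methods 1·3): 0.39 vs {0.15, 0.25, 0.09, 0.20} → pass.
Opt (methods 2·3): 0.51 vs {0.29, 0.25, 0.21, 0.20} → pass.
1 of 9 fail.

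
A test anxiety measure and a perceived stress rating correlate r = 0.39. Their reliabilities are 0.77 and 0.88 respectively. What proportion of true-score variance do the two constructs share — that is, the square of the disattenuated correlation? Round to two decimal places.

0.22

Disattenuated r = 0.39 / √(0.77 × 0.88) = 0.39 / 0.8232 = 0.4738.
Shared true-score variance = 0.4738² = 0.2245 ≈ 0.22.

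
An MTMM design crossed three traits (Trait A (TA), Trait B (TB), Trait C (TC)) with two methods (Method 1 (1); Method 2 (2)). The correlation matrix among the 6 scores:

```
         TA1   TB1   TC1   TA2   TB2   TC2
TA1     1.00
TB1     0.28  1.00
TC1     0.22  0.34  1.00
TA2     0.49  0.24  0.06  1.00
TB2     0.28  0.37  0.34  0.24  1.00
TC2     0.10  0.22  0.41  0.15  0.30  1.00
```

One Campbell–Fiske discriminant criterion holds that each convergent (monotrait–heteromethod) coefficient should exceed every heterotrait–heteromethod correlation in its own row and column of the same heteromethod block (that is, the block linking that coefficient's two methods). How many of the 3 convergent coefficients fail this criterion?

Each convergent coefficient versus the relevant comparison correlations:
TA (methods 1·2): 0.49 vs {0.28, 0.24, 0.10, 0.06} → pass.
TB (methods 1·2): 0.37 vs {0.24, 0.28, 0.22, 0.34} → pass.
TC (methods 1·2): 0.41 vs {0.06, 0.10, 0.34, 0.22} → pass.
0 of 3 fail.

0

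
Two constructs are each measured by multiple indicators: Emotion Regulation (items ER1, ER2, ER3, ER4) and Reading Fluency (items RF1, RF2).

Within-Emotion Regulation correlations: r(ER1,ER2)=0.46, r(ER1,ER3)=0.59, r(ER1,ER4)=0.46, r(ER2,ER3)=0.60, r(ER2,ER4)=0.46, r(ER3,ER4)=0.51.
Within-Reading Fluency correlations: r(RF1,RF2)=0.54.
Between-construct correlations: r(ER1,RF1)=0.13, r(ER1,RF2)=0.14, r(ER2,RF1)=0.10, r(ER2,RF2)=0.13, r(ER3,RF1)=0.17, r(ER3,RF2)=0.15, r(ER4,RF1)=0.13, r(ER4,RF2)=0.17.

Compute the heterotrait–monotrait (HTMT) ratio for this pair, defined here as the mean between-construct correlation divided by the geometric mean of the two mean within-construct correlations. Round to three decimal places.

0.266

Mean heterotrait r = 1.12/8 = 0.1400.
Mean within-ER = 3.08/6 = 0.5133; mean within-RF = 0.54/1 = 0.5400.
Geometric mean = √(0.5133 × 0.5400) = 0.5265.
HTMT = 0.1400 / 0.5265 = 0.266.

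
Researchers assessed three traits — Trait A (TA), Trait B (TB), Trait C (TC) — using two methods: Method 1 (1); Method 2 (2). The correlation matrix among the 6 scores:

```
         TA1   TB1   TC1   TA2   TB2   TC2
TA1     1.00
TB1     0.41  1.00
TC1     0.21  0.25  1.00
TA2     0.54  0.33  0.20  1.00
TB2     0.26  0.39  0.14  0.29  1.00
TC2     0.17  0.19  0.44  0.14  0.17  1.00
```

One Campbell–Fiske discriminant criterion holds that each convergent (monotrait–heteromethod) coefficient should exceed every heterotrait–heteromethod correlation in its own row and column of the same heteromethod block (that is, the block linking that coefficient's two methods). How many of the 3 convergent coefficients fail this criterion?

0

Checking each validity diagonal entry against its comparison values:
TA (methods 1·2): 0.54 vs {0.26, 0.33, 0.17, 0.20} → pass.
TB (methods 1·2): 0.39 vs {0.33, 0.26, 0.19, 0.14} → pass.
TC (methods 1·2): 0.44 vs {0.20, 0.17, 0.14, 0.19} → pass.
0 of 3 fail.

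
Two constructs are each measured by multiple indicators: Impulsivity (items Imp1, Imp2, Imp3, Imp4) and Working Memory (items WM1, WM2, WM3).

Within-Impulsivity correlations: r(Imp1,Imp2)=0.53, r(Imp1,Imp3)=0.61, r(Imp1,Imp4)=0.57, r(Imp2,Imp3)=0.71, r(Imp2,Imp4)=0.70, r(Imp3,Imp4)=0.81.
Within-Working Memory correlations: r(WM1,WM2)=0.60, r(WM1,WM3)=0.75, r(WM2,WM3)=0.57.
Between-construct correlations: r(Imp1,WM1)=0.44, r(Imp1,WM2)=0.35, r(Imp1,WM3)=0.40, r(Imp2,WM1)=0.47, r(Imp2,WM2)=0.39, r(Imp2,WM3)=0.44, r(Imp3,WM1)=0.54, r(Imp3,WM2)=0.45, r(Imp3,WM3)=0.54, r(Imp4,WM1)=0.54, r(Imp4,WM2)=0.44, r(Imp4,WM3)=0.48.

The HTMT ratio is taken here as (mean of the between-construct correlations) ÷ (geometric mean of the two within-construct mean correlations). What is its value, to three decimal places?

0.705

Mean heterotrait r = 5.48/12 = 0.4567.
Mean within-Imp = 3.93/6 = 0.6550; mean within-WM = 1.92/3 = 0.6400.
Geometric mean = √(0.6550 × 0.6400) = 0.6475.
HTMT = 0.4567 / 0.6475 = 0.705.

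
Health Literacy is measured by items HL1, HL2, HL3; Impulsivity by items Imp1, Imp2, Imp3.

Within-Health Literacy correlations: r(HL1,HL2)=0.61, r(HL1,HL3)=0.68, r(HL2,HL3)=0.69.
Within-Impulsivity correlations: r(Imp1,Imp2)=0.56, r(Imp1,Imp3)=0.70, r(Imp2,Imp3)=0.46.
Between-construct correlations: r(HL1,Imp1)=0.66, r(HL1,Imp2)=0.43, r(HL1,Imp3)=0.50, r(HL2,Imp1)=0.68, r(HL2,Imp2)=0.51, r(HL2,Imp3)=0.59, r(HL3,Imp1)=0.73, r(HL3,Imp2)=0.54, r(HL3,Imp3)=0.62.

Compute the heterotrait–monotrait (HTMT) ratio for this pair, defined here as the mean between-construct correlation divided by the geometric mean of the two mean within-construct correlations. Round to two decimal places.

Mean heterotrait r = 5.26/9 = 0.5844.
Mean within-HL = 1.98/3 = 0.6600; mean within-Imp = 1.72/3 = 0.5733.
Geometric mean = √(0.6600 × 0.5733) = 0.6151.
HTMT = 0.5844 / 0.6151 = 0.95.

0.95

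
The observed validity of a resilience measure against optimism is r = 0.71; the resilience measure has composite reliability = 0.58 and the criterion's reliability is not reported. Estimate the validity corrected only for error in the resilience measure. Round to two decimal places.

0.93

Single correction: r_c = r_obs / √r_xx = 0.71 / √0.58 = 0.71 / 0.7616 ≈ 0.93.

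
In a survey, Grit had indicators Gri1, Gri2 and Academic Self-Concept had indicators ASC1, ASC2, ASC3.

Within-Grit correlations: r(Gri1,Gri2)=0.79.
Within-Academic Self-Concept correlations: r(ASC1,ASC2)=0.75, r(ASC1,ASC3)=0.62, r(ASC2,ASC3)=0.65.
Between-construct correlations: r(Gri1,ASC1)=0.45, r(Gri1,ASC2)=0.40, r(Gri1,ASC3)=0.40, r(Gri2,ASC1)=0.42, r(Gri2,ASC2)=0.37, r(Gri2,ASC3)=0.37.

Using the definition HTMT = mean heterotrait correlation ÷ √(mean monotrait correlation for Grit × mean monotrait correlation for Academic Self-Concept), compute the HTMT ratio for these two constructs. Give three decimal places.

Mean between = 2.41/6 = 0.4017.
Mean within-Gri = 0.79/1 = 0.7900; mean within-ASC = 2.02/3 = 0.6733.
Geometric mean = √(0.7900 × 0.6733) = 0.7293.
HTMT = 0.4017 / 0.7293 = 0.551.

0.551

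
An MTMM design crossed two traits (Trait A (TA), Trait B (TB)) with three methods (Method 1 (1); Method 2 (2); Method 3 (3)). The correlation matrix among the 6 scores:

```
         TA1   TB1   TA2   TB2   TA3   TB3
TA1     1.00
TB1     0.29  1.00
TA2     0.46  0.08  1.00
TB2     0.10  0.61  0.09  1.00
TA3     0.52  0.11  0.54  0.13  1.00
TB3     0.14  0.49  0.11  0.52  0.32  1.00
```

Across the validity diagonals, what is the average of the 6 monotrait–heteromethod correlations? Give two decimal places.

0.52

Convergent values: 0.46, 0.52, 0.54, 0.61, 0.49, 0.52; mean = 3.14/6 = 0.52.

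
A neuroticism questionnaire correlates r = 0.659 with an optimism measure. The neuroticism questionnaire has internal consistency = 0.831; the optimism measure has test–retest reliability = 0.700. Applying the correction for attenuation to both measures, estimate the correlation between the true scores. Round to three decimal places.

r_true = r_obs / √(r_xx · r_yy) = 0.659 / √(0.831 × 0.700) = 0.659 / √0.581700 = 0.659 / 0.7627 ≈ 0.864.

0.864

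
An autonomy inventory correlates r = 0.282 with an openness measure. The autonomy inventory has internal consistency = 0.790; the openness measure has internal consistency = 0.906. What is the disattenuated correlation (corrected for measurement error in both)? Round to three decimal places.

0.333

r_true = r_obs / √(r_xx · r_yy) = 0.282 / √(0.790 × 0.906) = 0.282 / √0.715740 = 0.282 / 0.8460 ≈ 0.333.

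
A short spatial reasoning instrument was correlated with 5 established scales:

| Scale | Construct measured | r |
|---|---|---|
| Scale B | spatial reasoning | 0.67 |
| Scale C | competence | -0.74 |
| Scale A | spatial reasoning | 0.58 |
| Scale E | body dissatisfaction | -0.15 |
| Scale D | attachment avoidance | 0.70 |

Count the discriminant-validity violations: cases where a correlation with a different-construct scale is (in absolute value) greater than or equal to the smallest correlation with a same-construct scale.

Convergent (same construct = spatial reasoning): Scale B, Scale A.
Smallest convergent = 0.58. Discriminant |r|: 0.74, 0.15, 0.70; count ≥ 0.58 → 2.

2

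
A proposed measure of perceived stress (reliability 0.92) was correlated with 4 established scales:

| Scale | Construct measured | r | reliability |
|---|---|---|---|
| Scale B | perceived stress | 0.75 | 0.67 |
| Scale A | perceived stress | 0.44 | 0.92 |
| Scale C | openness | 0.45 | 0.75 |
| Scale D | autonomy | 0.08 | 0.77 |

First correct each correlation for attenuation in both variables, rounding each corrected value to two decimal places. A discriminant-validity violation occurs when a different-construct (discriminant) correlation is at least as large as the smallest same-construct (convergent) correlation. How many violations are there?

Disattenuated r (r / √(r_scale · r_new)):
  Scale B (conv): 0.75 / √(0.67·0.92) = 0.96
  Scale A (conv): 0.44 / √(0.92·0.92) = 0.48
  Scale C (disc): 0.45 / √(0.75·0.92) = 0.54
  Scale D (disc): 0.08 / √(0.77·0.92) = 0.10
Smallest convergent = 0.48. Discriminant values: 0.54, 0.10; count ≥ 0.48 → 1.

1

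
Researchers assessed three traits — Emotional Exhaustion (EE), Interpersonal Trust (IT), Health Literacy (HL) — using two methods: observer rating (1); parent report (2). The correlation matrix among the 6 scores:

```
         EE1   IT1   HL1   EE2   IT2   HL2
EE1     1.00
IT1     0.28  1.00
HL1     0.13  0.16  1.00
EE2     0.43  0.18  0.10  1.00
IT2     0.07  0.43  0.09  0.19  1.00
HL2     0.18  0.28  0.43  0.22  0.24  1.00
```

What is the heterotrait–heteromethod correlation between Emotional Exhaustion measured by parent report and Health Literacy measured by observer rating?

Different traits and methods: r(EE2, HL1) = 0.10.

0.10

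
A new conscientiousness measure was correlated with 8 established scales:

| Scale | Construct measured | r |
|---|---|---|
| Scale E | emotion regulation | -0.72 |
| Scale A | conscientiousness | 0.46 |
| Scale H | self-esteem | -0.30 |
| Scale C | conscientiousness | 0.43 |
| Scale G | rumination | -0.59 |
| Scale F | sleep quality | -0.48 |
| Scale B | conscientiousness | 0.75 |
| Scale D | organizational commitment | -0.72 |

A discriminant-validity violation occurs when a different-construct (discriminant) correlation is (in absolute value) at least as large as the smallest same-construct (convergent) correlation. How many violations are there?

Convergent (same construct = conscientiousness): Scale A, Scale C, Scale B.
Smallest convergent = 0.43. Discriminant |r|: 0.72, 0.30, 0.59, 0.48, 0.72; count ≥ 0.43 → 4.

4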